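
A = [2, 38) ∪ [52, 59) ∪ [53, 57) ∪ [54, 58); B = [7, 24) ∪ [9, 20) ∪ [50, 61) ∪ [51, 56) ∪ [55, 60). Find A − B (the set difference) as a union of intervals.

[2, 7) ∪ [24, 38)

Merge the first list: [2, 38), [52, 59).
Merge the second list: [7, 24), [50, 61).
[2, 38) \ B = [2, 7), [24, 38).
[52, 59): entirely removed.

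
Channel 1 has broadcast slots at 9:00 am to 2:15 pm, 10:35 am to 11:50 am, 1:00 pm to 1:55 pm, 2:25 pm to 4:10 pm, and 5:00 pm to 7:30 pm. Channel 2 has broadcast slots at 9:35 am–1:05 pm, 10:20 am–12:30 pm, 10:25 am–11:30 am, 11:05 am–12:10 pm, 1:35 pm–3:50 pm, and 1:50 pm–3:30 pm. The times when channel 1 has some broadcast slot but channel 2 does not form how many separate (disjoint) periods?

4

Merge the first list: 9:00 am–2:15 pm, 2:25 pm–4:10 pm, 5:00 pm–7:30 pm.
Merge the second list: 9:35 am–1:05 pm, 1:35 pm–3:50 pm.
A \ B = 9:00 am–9:35 am, 1:05 pm–1:35 pm, 3:50 pm–4:10 pm, 5:00 pm–7:30 pm.
That is 4 disjoint pieces.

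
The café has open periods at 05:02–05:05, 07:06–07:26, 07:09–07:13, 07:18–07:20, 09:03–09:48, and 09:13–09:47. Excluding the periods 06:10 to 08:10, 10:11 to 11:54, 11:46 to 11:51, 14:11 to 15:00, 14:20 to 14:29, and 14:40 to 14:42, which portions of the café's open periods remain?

05:02-05:05, 09:03-09:48

First set merges to 05:02-05:05, 07:06-07:26, 09:03-09:48.
Second set merges to 06:10-08:10, 10:11-11:54, 14:11-15:00.
05:02-05:05: nothing removed.
07:06-07:26: entirely removed.
09:03-09:48: nothing removed.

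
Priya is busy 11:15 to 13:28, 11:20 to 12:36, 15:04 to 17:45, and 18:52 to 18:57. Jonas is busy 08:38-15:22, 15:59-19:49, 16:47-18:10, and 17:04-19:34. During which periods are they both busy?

11:15-13:28, 15:04-15:22, 15:59-17:45, 18:52-18:57

First set merges to 11:15-13:28, 15:04-17:45, 18:52-18:57.
Second set merges to 08:38-15:22, 15:59-19:49.
11:15-13:28 overlaps B on 11:15-13:28.
15:04-17:45 overlaps B on 15:04-15:22, 15:59-17:45.
18:52-18:57 overlaps B on 18:52-18:57.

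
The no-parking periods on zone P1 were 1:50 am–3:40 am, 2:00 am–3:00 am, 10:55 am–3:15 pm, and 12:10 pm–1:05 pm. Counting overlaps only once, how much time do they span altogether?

Merged: 1:50 am–3:40 am, 10:55 am–3:15 pm.
Lengths: 1 h 50 min + 4 h 20 min = 6 h 10 min.

6 h 10 min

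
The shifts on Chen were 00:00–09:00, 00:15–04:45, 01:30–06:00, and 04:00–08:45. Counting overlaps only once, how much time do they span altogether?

Merged: 00:00–09:00.
Length: 9 h.

9 h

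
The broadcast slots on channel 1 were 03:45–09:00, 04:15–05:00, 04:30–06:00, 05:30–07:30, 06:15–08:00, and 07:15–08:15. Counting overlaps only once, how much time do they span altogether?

5 h 15 min

Merged: 03:45-09:00.
Length: 5 h 15 min.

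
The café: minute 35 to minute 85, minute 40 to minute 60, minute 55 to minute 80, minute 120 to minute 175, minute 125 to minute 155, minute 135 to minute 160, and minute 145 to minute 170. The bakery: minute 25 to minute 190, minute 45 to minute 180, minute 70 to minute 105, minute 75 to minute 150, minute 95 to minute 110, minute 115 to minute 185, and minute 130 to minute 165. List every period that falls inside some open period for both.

First set merges to minute 35 to minute 85, minute 120 to minute 175.
Second set merges to minute 25 to minute 190.
minute 35 to minute 85 ∩ B → minute 35 to minute 85.
minute 120 to minute 175 ∩ B → minute 120 to minute 175.

minute 35 to minute 85, minute 120 to minute 175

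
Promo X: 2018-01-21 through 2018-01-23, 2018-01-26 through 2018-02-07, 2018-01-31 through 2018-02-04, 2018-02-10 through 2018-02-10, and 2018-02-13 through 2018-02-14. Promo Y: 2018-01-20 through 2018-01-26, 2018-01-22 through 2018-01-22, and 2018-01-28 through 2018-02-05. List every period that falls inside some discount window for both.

2018-01-21 through 2018-01-23, 2018-01-26 through 2018-01-26, 2018-01-28 through 2018-02-05

First set merges to 2018-01-21 through 2018-01-23, 2018-01-26 through 2018-02-07, 2018-02-10 through 2018-02-10, 2018-02-13 through 2018-02-14.
Second set merges to 2018-01-20 through 2018-01-26, 2018-01-28 through 2018-02-05.
2018-01-21 through 2018-01-23 overlaps B on 2018-01-21 through 2018-01-23.
2018-01-26 through 2018-02-07 overlaps B on 2018-01-26 through 2018-01-26, 2018-01-28 through 2018-02-05.
2018-02-10 through 2018-02-10 falls entirely outside B.
2018-02-13 through 2018-02-14 falls entirely outside B.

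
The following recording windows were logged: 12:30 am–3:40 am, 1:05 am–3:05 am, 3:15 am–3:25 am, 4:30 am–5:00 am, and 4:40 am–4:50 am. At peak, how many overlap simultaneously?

2

At 1:05 am, 2 of the intervals are simultaneously active.
No point has more.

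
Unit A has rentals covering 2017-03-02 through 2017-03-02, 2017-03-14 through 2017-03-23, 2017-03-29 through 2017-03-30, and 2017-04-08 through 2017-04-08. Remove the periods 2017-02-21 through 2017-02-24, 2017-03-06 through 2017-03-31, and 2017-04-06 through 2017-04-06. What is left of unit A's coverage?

2017-03-02 through 2017-03-02: nothing removed.
2017-03-14 through 2017-03-23: entirely removed.
2017-03-29 through 2017-03-30: entirely removed.
2017-04-08 through 2017-04-08: nothing removed.

2017-03-02 through 2017-03-02, 2017-04-08 through 2017-04-08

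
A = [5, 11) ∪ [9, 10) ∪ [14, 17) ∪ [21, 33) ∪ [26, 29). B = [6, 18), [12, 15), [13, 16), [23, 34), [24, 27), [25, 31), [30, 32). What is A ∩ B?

Merge the first list: [5, 11), [14, 17), [21, 33).
Merge the second list: [6, 18), [23, 34).
[5, 11) ∩ B → [6, 11).
[14, 17) ∩ B → [14, 17).
[21, 33) ∩ B → [23, 33).

[6, 11) ∪ [14, 17) ∪ [23, 33)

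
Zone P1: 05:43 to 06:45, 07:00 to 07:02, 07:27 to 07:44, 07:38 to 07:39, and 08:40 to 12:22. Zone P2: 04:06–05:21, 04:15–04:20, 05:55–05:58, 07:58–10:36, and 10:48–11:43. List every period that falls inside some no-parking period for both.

05:55-05:58, 08:40-10:36, 10:48-11:43

A, merged: 05:43-06:45, 07:00-07:02, 07:27-07:44, 08:40-12:22.
B, merged: 04:06-05:21, 05:55-05:58, 07:58-10:36, 10:48-11:43.
05:43-06:45 ∩ B → 05:55-05:58.
07:00-07:02 meets no B interval.
07:27-07:44 meets no B interval.
08:40-12:22 ∩ B → 08:40-10:36, 10:48-11:43.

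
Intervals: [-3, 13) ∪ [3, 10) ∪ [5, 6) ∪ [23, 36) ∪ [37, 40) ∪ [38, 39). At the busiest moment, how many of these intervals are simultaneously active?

3

Sweep endpoints in order; track running count of active intervals.
Peak of 3 reached at 5.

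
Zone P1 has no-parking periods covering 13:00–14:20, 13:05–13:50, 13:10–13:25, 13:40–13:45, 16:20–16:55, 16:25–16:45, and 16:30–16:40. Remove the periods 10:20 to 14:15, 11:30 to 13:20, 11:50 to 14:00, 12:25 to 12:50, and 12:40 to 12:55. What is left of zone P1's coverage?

14:15–14:20, 16:20–16:55

First set merges to 13:00–14:20, 16:20–16:55.
Second set merges to 10:20–14:15.
13:00–14:20 with B removed leaves 14:15–14:20.
16:20–16:55 is untouched.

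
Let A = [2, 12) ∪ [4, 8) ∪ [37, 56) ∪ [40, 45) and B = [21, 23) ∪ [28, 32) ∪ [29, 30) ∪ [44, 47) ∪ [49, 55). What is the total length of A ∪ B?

35

First set merges to [2, 12), [37, 56).
Second set merges to [21, 23), [28, 32), [44, 47), [49, 55).
A ∪ B = [2, 12), [21, 23), [28, 32), [37, 56).
Total: 10 + 2 + 4 + 19 = 35.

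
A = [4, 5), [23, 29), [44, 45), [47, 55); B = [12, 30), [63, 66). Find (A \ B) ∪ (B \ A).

[4, 5) ∪ [12, 23) ∪ [29, 30) ∪ [44, 45) ∪ [47, 55) ∪ [63, 66)

Only in the first: [4, 5), [44, 45), [47, 55).
Only in the second: [12, 23), [29, 30), [63, 66).
Together these are the periods covered by exactly one.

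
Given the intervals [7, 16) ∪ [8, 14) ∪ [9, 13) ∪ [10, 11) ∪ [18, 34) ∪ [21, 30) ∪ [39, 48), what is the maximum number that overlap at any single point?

4

Sweep endpoints in order; track running count of active intervals.
Peak of 4 reached at 10.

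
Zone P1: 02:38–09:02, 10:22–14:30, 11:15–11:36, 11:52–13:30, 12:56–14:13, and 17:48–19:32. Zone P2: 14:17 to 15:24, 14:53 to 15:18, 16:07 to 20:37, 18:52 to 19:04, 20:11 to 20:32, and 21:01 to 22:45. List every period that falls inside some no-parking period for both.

First set merges to 02:38–09:02, 10:22–14:30, 17:48–19:32.
Second set merges to 14:17–15:24, 16:07–20:37, 21:01–22:45.
02:38–09:02: no overlap with the second set.
10:22–14:30 meets the second set on 14:17–14:30.
17:48–19:32 meets the second set on 17:48–19:32.

14:17–14:30, 17:48–19:32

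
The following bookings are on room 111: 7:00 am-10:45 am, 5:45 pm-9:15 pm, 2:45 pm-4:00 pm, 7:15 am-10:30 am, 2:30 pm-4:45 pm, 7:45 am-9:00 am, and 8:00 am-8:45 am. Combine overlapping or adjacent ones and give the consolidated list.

Sort by start: 7:00 am-10:45 am, 7:15 am-10:30 am, 7:45 am-9:00 am, 8:00 am-8:45 am, 2:30 pm-4:45 pm, 2:45 pm-4:00 pm, 5:45 pm-9:15 pm.
7:15 am-10:30 am overlaps/touches 7:00 am-10:45 am → extend to 7:00 am-10:45 am.
7:45 am-9:00 am overlaps/touches 7:00 am-10:45 am → extend to 7:00 am-10:45 am.
8:00 am-8:45 am overlaps/touches 7:00 am-10:45 am → extend to 7:00 am-10:45 am.
2:30 pm-4:45 pm is disjoint → start new block.
2:45 pm-4:00 pm overlaps/touches 2:30 pm-4:45 pm → extend to 2:30 pm-4:45 pm.
5:45 pm-9:15 pm is disjoint → start new block.

7:00 am-10:45 am, 2:30 pm-4:45 pm, 5:45 pm-9:15 pm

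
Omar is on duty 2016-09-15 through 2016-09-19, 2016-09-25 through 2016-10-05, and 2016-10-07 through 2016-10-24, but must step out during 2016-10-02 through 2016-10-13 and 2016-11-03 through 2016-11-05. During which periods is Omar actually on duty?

2016-09-15 through 2016-09-19, 2016-09-25 through 2016-10-01, 2016-10-14 through 2016-10-24

2016-09-15 through 2016-09-19: nothing removed.
2016-09-25 through 2016-10-05 \ B = 2016-09-25 through 2016-10-01.
2016-10-07 through 2016-10-24 \ B = 2016-10-14 through 2016-10-24.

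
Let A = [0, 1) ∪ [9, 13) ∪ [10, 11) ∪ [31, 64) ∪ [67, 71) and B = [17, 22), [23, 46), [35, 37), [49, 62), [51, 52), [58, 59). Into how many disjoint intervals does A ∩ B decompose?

First set merges to [0, 1), [9, 13), [31, 64), [67, 71).
Second set merges to [17, 22), [23, 46), [49, 62).
A ∩ B = [31, 46), [49, 62).
That is 2 disjoint pieces.

2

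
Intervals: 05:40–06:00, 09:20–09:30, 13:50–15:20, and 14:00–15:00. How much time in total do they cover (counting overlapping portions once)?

2 h

Merged: 05:40–06:00, 09:20–09:30, 13:50–15:20.
Lengths: 20 min + 10 min + 1 h 30 min = 2 h.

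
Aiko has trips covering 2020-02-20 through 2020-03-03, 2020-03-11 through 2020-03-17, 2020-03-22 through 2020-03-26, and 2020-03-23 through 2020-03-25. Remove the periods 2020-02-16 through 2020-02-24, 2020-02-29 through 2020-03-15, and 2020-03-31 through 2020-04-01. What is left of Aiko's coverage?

Merge the first list: 2020-02-20 through 2020-03-03, 2020-03-11 through 2020-03-17, 2020-03-22 through 2020-03-26.
2020-02-20 through 2020-03-03 \ B = 2020-02-25 through 2020-02-28.
2020-03-11 through 2020-03-17 \ B = 2020-03-16 through 2020-03-17.
2020-03-22 through 2020-03-26: nothing removed.

2020-02-25 through 2020-02-28, 2020-03-16 through 2020-03-17, 2020-03-22 through 2020-03-26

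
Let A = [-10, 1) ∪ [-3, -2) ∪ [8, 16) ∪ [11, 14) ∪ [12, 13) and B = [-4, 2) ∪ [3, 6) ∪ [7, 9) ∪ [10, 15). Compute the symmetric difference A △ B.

[-10, -4) ∪ [1, 2) ∪ [3, 6) ∪ [7, 8) ∪ [9, 10) ∪ [15, 16)

Merge the first list: [-10, 1), [8, 16).
A \ B = [-10, -4), [9, 10), [15, 16).
B \ A = [1, 2), [3, 6), [7, 8).
Union of the two gives the symmetric difference.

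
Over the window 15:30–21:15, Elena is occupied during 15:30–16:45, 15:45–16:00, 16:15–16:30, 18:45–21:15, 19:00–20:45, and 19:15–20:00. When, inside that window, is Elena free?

The merged coverage is 15:30–16:45, 18:45–21:15.
Gaps within 15:30–21:15: 16:45–18:45.

16:45–18:45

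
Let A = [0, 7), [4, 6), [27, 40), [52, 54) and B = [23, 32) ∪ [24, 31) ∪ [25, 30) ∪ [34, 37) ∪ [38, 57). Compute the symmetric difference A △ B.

[0, 7) ∪ [23, 27) ∪ [32, 34) ∪ [37, 38) ∪ [40, 52) ∪ [54, 57)

Merge the first list: [0, 7), [27, 40), [52, 54).
Merge the second list: [23, 32), [34, 37), [38, 57).
A but not B: [0, 7), [32, 34), [37, 38).
B but not A: [23, 27), [40, 52), [54, 57).
Combining gives A △ B.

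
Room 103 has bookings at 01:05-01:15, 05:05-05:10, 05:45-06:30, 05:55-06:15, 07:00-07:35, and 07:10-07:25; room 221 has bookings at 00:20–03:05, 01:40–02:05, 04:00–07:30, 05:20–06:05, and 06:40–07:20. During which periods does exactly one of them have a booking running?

First set merges to 01:05-01:15, 05:05-05:10, 05:45-06:30, 07:00-07:35.
Second set merges to 00:20-03:05, 04:00-07:30.
A \ B = 07:30-07:35.
B \ A = 00:20-01:05, 01:15-03:05, 04:00-05:05, 05:10-05:45, 06:30-07:00.
Union of the two gives the symmetric difference.

00:20-01:05, 01:15-03:05, 04:00-05:05, 05:10-05:45, 06:30-07:00, 07:30-07:35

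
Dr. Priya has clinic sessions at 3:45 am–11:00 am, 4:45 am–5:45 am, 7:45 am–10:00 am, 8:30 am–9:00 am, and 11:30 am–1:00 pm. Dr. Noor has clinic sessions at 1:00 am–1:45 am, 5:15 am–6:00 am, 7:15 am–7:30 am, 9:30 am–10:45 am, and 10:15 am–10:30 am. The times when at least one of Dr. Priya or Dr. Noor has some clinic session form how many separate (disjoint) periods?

3

A, merged: 3:45 am–11:00 am, 11:30 am–1:00 pm.
B, merged: 1:00 am–1:45 am, 5:15 am–6:00 am, 7:15 am–7:30 am, 9:30 am–10:45 am.
A ∪ B = 1:00 am–1:45 am, 3:45 am–11:00 am, 11:30 am–1:00 pm.
That is 3 disjoint pieces.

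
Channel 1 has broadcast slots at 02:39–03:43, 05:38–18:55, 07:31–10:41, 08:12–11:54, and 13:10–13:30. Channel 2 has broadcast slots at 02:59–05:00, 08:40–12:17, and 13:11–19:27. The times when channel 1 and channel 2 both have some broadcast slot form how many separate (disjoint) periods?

Merge the first list: 02:39–03:43, 05:38–18:55.
A ∩ B = 02:59–03:43, 08:40–12:17, 13:11–18:55.
That is 3 disjoint pieces.

3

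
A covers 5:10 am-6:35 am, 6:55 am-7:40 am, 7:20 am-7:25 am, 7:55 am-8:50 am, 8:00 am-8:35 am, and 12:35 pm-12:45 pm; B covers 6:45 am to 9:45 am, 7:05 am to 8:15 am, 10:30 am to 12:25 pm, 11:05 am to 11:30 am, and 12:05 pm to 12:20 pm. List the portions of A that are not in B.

Merge the first list: 5:10 am-6:35 am, 6:55 am-7:40 am, 7:55 am-8:50 am, 12:35 pm-12:45 pm.
Merge the second list: 6:45 am-9:45 am, 10:30 am-12:25 pm.
5:10 am-6:35 am is untouched.
6:55 am-7:40 am lies entirely inside B → drops out.
7:55 am-8:50 am lies entirely inside B → drops out.
12:35 pm-12:45 pm is untouched.

5:10 am-6:35 am, 12:35 pm-12:45 pm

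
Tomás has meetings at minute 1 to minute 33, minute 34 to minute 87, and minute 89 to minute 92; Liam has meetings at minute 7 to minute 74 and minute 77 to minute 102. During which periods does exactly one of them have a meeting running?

minute 1 to minute 7, minute 33 to minute 34, minute 74 to minute 77, minute 87 to minute 89, minute 92 to minute 102

A \ B = minute 1 to minute 7, minute 74 to minute 77.
B \ A = minute 33 to minute 34, minute 87 to minute 89, minute 92 to minute 102.
Union of the two gives the symmetric difference.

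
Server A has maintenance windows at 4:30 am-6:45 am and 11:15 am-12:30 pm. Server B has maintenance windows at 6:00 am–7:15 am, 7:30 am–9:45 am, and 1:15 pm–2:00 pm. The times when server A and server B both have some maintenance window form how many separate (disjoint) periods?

1

A ∩ B = 6:00 am–6:45 am.
That is 1 disjoint piece.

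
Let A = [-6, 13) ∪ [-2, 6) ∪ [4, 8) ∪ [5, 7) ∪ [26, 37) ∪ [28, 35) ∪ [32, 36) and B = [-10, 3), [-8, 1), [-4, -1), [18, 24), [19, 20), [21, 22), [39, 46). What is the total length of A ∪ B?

47

Merge the first list: [-6, 13), [26, 37).
Merge the second list: [-10, 3), [18, 24), [39, 46).
A ∪ B = [-10, 13), [18, 24), [26, 37), [39, 46).
Total: 23 + 6 + 11 + 7 = 47.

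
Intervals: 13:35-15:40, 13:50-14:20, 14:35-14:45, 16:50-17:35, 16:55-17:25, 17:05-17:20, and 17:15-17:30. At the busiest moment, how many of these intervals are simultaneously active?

Walk the sorted start/end points keeping a running depth.
The depth first hits 4 at 17:15.

4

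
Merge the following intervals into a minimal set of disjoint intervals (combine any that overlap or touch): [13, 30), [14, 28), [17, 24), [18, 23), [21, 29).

[14, 28) overlaps/touches [13, 30) → extend to [13, 30).
[17, 24) overlaps/touches [13, 30) → extend to [13, 30).
[18, 23) overlaps/touches [13, 30) → extend to [13, 30).
[21, 29) overlaps/touches [13, 30) → extend to [13, 30).

[13, 30)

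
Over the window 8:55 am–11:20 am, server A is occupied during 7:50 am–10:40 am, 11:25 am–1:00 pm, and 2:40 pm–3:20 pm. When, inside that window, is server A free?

Covered (merged): 7:50 am–10:40 am, 11:25 am–1:00 pm, 2:40 pm–3:20 pm.
Gaps within 8:55 am–11:20 am: 10:40 am–11:20 am.

10:40 am–11:20 am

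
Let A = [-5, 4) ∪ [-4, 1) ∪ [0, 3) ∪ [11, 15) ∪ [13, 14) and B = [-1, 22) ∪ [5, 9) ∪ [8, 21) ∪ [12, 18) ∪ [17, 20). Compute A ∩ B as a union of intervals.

[-1, 4) ∪ [11, 15)

A, merged: [-5, 4), [11, 15).
B, merged: [-1, 22).
[-5, 4) meets the second set on [-1, 4).
[11, 15) meets the second set on [11, 15).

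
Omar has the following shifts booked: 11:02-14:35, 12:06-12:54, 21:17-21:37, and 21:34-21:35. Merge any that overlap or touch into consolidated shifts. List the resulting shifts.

11:02-14:35, 21:17-21:37

12:06-12:54 overlaps/touches 11:02-14:35 → extend to 11:02-14:35.
21:17-21:37 is disjoint → start new block.
21:34-21:35 overlaps/touches 21:17-21:37 → extend to 21:17-21:37.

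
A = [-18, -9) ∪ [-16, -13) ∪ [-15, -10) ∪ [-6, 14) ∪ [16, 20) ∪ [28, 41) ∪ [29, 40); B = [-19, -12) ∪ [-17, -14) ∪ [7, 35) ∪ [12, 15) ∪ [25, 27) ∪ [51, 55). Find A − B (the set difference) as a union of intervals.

[-12, -9) ∪ [-6, 7) ∪ [35, 41)

A, merged: [-18, -9), [-6, 14), [16, 20), [28, 41).
B, merged: [-19, -12), [7, 35), [51, 55).
[-18, -9) \ B = [-12, -9).
[-6, 14) \ B = [-6, 7).
[16, 20): entirely removed.
[28, 41) \ B = [35, 41).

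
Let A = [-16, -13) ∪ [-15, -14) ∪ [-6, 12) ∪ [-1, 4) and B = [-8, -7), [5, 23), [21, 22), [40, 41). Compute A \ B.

[-16, -13) ∪ [-6, 5)

Merge the first list: [-16, -13), [-6, 12).
Merge the second list: [-8, -7), [5, 23), [40, 41).
[-16, -13): no B overlap → unchanged.
[-6, 12) minus B → [-6, 5).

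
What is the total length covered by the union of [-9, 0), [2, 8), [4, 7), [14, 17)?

18

Merged: [-9, 0), [2, 8), [14, 17).
Lengths: 9 + 6 + 3 = 18.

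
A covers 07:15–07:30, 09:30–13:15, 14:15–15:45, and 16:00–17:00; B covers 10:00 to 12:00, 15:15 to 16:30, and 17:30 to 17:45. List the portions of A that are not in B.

07:15–07:30, 09:30–10:00, 12:00–13:15, 14:15–15:15, 16:30–17:00

07:15–07:30: no B overlap → unchanged.
09:30–13:15 minus B → 09:30–10:00, 12:00–13:15.
14:15–15:45 minus B → 14:15–15:15.
16:00–17:00 minus B → 16:30–17:00.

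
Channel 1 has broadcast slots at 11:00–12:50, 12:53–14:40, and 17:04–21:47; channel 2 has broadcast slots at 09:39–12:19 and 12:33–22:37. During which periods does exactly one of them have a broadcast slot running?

09:39-11:00, 12:19-12:33, 12:50-12:53, 14:40-17:04, 21:47-22:37

Only in the first: 12:19-12:33.
Only in the second: 09:39-11:00, 12:50-12:53, 14:40-17:04, 21:47-22:37.
Together these are the periods covered by exactly one.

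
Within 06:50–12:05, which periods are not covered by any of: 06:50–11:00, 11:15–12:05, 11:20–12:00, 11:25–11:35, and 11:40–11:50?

After merging, the occupied span is 06:50–11:00, 11:15–12:05.
Uncovered inside 06:50–12:05: 11:00–11:15.

11:00–11:15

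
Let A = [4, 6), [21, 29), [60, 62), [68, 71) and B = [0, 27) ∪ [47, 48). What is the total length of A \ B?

A \ B = [27, 29), [60, 62), [68, 71).
Total: 2 + 2 + 3 = 7.

7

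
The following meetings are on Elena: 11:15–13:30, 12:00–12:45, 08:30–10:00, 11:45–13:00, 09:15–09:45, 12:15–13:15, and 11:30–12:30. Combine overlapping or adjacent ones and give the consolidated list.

08:30-10:00, 11:15-13:30

Sort by start: 08:30-10:00, 09:15-09:45, 11:15-13:30, 11:30-12:30, 11:45-13:00, 12:00-12:45, 12:15-13:15.
09:15-09:45 overlaps/touches 08:30-10:00 → extend to 08:30-10:00.
11:15-13:30 is disjoint → start new block.
11:30-12:30 overlaps/touches 11:15-13:30 → extend to 11:15-13:30.
11:45-13:00 overlaps/touches 11:15-13:30 → extend to 11:15-13:30.
12:00-12:45 overlaps/touches 11:15-13:30 → extend to 11:15-13:30.
12:15-13:15 overlaps/touches 11:15-13:30 → extend to 11:15-13:30.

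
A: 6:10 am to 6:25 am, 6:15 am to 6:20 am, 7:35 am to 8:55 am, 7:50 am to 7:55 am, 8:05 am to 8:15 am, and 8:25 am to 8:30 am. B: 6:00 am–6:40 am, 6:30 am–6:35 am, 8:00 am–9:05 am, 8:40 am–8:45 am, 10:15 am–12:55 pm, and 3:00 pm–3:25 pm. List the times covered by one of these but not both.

A, merged: 6:10 am-6:25 am, 7:35 am-8:55 am.
B, merged: 6:00 am-6:40 am, 8:00 am-9:05 am, 10:15 am-12:55 pm, 3:00 pm-3:25 pm.
A \ B = 7:35 am-8:00 am.
B \ A = 6:00 am-6:10 am, 6:25 am-6:40 am, 8:55 am-9:05 am, 10:15 am-12:55 pm, 3:00 pm-3:25 pm.
Union of the two gives the symmetric difference.

6:00 am-6:10 am, 6:25 am-6:40 am, 7:35 am-8:00 am, 8:55 am-9:05 am, 10:15 am-12:55 pm, 3:00 pm-3:25 pm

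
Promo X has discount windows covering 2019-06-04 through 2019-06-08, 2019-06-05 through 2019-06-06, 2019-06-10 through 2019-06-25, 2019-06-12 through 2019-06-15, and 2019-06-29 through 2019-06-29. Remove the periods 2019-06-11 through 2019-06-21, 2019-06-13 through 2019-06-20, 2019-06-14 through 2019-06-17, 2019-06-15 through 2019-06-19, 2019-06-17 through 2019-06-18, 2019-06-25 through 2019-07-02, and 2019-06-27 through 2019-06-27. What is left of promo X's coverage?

A, merged: 2019-06-04 through 2019-06-08, 2019-06-10 through 2019-06-25, 2019-06-29 through 2019-06-29.
B, merged: 2019-06-11 through 2019-06-21, 2019-06-25 through 2019-07-02.
2019-06-04 through 2019-06-08: no B overlap → unchanged.
2019-06-10 through 2019-06-25 minus B → 2019-06-10 through 2019-06-10, 2019-06-22 through 2019-06-24.
2019-06-29 through 2019-06-29: fully covered by B → removed.

2019-06-04 through 2019-06-08, 2019-06-10 through 2019-06-10, 2019-06-22 through 2019-06-24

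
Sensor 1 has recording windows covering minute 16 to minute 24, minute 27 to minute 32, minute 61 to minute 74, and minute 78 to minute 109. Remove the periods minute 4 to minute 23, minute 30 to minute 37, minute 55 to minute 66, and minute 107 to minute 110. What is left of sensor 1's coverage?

minute 23 to minute 24, minute 27 to minute 30, minute 66 to minute 74, minute 78 to minute 107

minute 16 to minute 24 \ B = minute 23 to minute 24.
minute 27 to minute 32 \ B = minute 27 to minute 30.
minute 61 to minute 74 \ B = minute 66 to minute 74.
minute 78 to minute 109 \ B = minute 78 to minute 107.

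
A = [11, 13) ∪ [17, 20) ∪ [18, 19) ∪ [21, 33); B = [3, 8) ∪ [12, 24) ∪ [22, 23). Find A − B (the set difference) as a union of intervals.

[11, 12) ∪ [24, 33)

Merge the first list: [11, 13), [17, 20), [21, 33).
Merge the second list: [3, 8), [12, 24).
[11, 13) with B removed leaves [11, 12).
[17, 20) lies entirely inside B → drops out.
[21, 33) with B removed leaves [24, 33).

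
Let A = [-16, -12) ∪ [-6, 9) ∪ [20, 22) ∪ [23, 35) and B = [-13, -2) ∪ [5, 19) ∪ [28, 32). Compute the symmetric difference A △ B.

A but not B: [-16, -13), [-2, 5), [20, 22), [23, 28), [32, 35).
B but not A: [-12, -6), [9, 19).
Combining gives A △ B.

[-16, -13) ∪ [-12, -6) ∪ [-2, 5) ∪ [9, 19) ∪ [20, 22) ∪ [23, 28) ∪ [32, 35)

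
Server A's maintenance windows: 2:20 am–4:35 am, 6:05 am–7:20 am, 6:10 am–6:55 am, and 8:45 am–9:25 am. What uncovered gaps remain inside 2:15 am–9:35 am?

2:15 am–2:20 am, 4:35 am–6:05 am, 7:20 am–8:45 am, 9:25 am–9:35 am

Covered (merged): 2:20 am–4:35 am, 6:05 am–7:20 am, 8:45 am–9:25 am.
Uncovered inside 2:15 am–9:35 am: 2:15 am–2:20 am, 4:35 am–6:05 am, 7:20 am–8:45 am, 9:25 am–9:35 am.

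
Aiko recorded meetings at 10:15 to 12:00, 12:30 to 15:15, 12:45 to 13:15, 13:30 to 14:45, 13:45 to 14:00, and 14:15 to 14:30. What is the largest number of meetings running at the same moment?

Walk the sorted start/end points keeping a running depth.
The depth first hits 3 at 13:45.

3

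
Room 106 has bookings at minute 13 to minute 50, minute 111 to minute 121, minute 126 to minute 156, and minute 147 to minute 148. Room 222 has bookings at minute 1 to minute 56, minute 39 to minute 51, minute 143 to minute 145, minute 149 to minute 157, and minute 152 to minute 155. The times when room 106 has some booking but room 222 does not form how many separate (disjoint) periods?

First set merges to minute 13 to minute 50, minute 111 to minute 121, minute 126 to minute 156.
Second set merges to minute 1 to minute 56, minute 143 to minute 145, minute 149 to minute 157.
A \ B = minute 111 to minute 121, minute 126 to minute 143, minute 145 to minute 149.
That is 3 disjoint pieces.

3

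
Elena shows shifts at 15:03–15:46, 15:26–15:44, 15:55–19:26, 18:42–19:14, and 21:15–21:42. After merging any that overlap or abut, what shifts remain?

15:26-15:44 overlaps/touches 15:03-15:46 → extend to 15:03-15:46.
15:55-19:26 is disjoint → start new block.
18:42-19:14 overlaps/touches 15:55-19:26 → extend to 15:55-19:26.
21:15-21:42 is disjoint → start new block.

15:03-15:46, 15:55-19:26, 21:15-21:42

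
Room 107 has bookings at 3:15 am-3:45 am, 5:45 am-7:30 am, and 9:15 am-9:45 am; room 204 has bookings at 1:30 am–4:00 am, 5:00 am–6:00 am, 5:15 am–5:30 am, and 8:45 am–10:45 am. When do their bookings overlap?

3:15 am-3:45 am, 5:45 am-6:00 am, 9:15 am-9:45 am

Merge the second list: 1:30 am-4:00 am, 5:00 am-6:00 am, 8:45 am-10:45 am.
3:15 am-3:45 am ∩ B → 3:15 am-3:45 am.
5:45 am-7:30 am ∩ B → 5:45 am-6:00 am.
9:15 am-9:45 am ∩ B → 9:15 am-9:45 am.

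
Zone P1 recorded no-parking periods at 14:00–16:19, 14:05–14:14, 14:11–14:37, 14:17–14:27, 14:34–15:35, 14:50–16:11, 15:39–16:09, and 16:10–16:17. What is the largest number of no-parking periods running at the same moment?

Sweep endpoints in order; track running count of active intervals.
Peak of 3 reached at 14:11.

3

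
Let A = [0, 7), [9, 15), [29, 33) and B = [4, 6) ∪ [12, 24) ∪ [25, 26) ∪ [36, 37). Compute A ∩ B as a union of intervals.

[4, 6) ∪ [12, 15)

[0, 7) meets the second set on [4, 6).
[9, 15) meets the second set on [12, 15).
[29, 33): no overlap with the second set.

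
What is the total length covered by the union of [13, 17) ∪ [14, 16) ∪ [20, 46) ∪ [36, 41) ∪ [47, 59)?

Merged: [13, 17), [20, 46), [47, 59).
Lengths: 4 + 26 + 12 = 42.

42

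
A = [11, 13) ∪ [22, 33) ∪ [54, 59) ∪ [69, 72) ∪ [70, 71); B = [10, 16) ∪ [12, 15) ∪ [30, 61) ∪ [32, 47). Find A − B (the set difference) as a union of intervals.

[22, 30) ∪ [69, 72)

Merge the first list: [11, 13), [22, 33), [54, 59), [69, 72).
Merge the second list: [10, 16), [30, 61).
[11, 13): fully covered by B → removed.
[22, 33) minus B → [22, 30).
[54, 59): fully covered by B → removed.
[69, 72): no B overlap → unchanged.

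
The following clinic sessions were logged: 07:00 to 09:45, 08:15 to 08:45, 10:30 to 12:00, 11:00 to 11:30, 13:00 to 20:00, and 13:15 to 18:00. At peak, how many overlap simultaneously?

2

Walk the sorted start/end points keeping a running depth.
The depth first hits 2 at 08:15.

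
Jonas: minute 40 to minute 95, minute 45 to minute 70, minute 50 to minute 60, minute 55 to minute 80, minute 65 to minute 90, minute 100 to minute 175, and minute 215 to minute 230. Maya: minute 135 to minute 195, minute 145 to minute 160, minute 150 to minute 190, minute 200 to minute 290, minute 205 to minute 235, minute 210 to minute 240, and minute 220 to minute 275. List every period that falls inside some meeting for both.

A, merged: minute 40 to minute 95, minute 100 to minute 175, minute 215 to minute 230.
B, merged: minute 135 to minute 195, minute 200 to minute 290.
minute 40 to minute 95: no overlap with the second set.
minute 100 to minute 175 meets the second set on minute 135 to minute 175.
minute 215 to minute 230 meets the second set on minute 215 to minute 230.

minute 135 to minute 175, minute 215 to minute 230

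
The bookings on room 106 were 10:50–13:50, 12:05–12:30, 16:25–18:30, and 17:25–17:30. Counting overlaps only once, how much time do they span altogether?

Merged: 10:50–13:50, 16:25–18:30.
Lengths: 3 h + 2 h 5 min = 5 h 5 min.

5 h 5 min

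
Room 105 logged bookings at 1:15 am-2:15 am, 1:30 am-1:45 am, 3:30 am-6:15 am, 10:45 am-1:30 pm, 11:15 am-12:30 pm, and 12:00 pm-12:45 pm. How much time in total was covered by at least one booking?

6 h 30 min

Merged: 1:15 am-2:15 am, 3:30 am-6:15 am, 10:45 am-1:30 pm.
Lengths: 1 h + 2 h 45 min + 2 h 45 min = 6 h 30 min.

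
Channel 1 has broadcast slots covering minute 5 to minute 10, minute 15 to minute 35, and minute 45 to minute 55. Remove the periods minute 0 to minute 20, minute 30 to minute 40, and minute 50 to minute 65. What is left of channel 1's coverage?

minute 5 to minute 10: entirely removed.
minute 15 to minute 35 \ B = minute 20 to minute 30.
minute 45 to minute 55 \ B = minute 45 to minute 50.

minute 20 to minute 30, minute 45 to minute 50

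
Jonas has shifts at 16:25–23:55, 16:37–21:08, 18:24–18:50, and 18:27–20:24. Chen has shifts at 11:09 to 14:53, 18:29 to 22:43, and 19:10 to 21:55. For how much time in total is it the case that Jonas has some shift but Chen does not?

3 h 16 min

First set merges to 16:25-23:55.
Second set merges to 11:09-14:53, 18:29-22:43.
A \ B = 16:25-18:29, 22:43-23:55.
Total: 2 h 4 min + 1 h 12 min = 3 h 16 min.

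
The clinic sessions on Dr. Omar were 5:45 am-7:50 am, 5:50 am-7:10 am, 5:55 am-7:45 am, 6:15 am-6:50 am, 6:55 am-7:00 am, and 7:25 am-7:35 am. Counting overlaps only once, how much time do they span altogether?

Merged: 5:45 am–7:50 am.
Length: 2 h 5 min.

2 h 5 min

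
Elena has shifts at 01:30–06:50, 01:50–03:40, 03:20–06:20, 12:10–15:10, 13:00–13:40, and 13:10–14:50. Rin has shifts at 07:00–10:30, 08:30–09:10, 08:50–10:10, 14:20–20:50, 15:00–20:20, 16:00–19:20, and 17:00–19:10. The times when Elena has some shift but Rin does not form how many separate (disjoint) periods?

A, merged: 01:30-06:50, 12:10-15:10.
B, merged: 07:00-10:30, 14:20-20:50.
A \ B = 01:30-06:50, 12:10-14:20.
That is 2 disjoint pieces.

2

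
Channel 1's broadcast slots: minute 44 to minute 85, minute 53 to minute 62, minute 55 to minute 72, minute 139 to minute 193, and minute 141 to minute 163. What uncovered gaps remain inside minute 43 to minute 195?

Covered (merged): minute 44 to minute 85, minute 139 to minute 193.
Uncovered inside minute 43 to minute 195: minute 43 to minute 44, minute 85 to minute 139, minute 193 to minute 195.

minute 43 to minute 44, minute 85 to minute 139, minute 193 to minute 195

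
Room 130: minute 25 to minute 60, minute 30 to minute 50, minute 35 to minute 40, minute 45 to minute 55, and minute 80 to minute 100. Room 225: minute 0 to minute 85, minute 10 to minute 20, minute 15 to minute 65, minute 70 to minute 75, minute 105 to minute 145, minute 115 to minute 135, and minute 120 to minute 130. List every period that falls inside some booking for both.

minute 25 to minute 60, minute 80 to minute 85

First set merges to minute 25 to minute 60, minute 80 to minute 100.
Second set merges to minute 0 to minute 85, minute 105 to minute 145.
minute 25 to minute 60 ∩ B → minute 25 to minute 60.
minute 80 to minute 100 ∩ B → minute 80 to minute 85.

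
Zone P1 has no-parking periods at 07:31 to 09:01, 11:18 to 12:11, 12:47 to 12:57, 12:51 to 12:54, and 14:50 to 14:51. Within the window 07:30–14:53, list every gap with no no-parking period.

07:30–07:31, 09:01–11:18, 12:11–12:47, 12:57–14:50, 14:51–14:53

After merging, the occupied span is 07:31–09:01, 11:18–12:11, 12:47–12:57, 14:50–14:51.
Gaps within 07:30–14:53: 07:30–07:31, 09:01–11:18, 12:11–12:47, 12:57–14:50, 14:51–14:53.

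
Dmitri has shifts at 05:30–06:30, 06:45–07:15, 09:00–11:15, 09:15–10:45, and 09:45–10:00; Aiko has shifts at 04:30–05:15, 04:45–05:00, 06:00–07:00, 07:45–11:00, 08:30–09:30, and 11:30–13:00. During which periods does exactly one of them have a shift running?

04:30–05:15, 05:30–06:00, 06:30–06:45, 07:00–07:15, 07:45–09:00, 11:00–11:15, 11:30–13:00

First set merges to 05:30–06:30, 06:45–07:15, 09:00–11:15.
Second set merges to 04:30–05:15, 06:00–07:00, 07:45–11:00, 11:30–13:00.
A but not B: 05:30–06:00, 07:00–07:15, 11:00–11:15.
B but not A: 04:30–05:15, 06:30–06:45, 07:45–09:00, 11:30–13:00.
Combining gives A △ B.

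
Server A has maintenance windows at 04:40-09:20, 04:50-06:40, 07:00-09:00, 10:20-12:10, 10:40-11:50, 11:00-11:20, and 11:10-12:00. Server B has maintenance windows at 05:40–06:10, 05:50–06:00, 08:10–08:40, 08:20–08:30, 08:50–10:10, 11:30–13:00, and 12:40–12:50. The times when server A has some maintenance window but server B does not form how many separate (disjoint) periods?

Merge the first list: 04:40–09:20, 10:20–12:10.
Merge the second list: 05:40–06:10, 08:10–08:40, 08:50–10:10, 11:30–13:00.
A \ B = 04:40–05:40, 06:10–08:10, 08:40–08:50, 10:20–11:30.
That is 4 disjoint pieces.

4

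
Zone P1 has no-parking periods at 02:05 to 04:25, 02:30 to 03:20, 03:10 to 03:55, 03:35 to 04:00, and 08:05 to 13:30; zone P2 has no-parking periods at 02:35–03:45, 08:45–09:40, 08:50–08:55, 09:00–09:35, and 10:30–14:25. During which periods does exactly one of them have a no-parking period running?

02:05-02:35, 03:45-04:25, 08:05-08:45, 09:40-10:30, 13:30-14:25

First set merges to 02:05-04:25, 08:05-13:30.
Second set merges to 02:35-03:45, 08:45-09:40, 10:30-14:25.
A \ B = 02:05-02:35, 03:45-04:25, 08:05-08:45, 09:40-10:30.
B \ A = 13:30-14:25.
Union of the two gives the symmetric difference.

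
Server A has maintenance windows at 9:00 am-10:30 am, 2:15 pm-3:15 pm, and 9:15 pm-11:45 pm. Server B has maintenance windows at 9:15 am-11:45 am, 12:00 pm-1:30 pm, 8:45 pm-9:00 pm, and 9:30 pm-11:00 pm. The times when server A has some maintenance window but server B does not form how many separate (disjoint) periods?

4

A \ B = 9:00 am-9:15 am, 2:15 pm-3:15 pm, 9:15 pm-9:30 pm, 11:00 pm-11:45 pm.
That is 4 disjoint pieces.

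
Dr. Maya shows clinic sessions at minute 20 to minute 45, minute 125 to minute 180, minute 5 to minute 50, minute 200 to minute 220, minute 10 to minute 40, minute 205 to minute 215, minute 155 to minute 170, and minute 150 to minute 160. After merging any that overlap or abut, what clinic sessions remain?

Sort by start: minute 5 to minute 50, minute 10 to minute 40, minute 20 to minute 45, minute 125 to minute 180, minute 150 to minute 160, minute 155 to minute 170, minute 200 to minute 220, minute 205 to minute 215.
minute 10 to minute 40 overlaps/touches minute 5 to minute 50 → extend to minute 5 to minute 50.
minute 20 to minute 45 overlaps/touches minute 5 to minute 50 → extend to minute 5 to minute 50.
minute 125 to minute 180 is disjoint → start new block.
minute 150 to minute 160 overlaps/touches minute 125 to minute 180 → extend to minute 125 to minute 180.
minute 155 to minute 170 overlaps/touches minute 125 to minute 180 → extend to minute 125 to minute 180.
minute 200 to minute 220 is disjoint → start new block.
minute 205 to minute 215 overlaps/touches minute 200 to minute 220 → extend to minute 200 to minute 220.

minute 5 to minute 50, minute 125 to minute 180, minute 200 to minute 220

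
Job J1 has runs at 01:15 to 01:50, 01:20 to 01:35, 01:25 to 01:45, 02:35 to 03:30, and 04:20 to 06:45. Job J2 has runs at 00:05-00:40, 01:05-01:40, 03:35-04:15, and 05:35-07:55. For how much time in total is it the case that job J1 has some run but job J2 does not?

2 h 20 min

First set merges to 01:15-01:50, 02:35-03:30, 04:20-06:45.
A \ B = 01:40-01:50, 02:35-03:30, 04:20-05:35.
Total: 10 min + 55 min + 1 h 15 min = 2 h 20 min.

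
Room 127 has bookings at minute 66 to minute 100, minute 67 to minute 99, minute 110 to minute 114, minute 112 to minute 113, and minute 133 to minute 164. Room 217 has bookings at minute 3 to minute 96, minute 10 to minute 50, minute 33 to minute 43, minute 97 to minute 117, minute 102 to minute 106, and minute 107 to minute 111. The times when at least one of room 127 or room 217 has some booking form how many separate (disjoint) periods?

2

First set merges to minute 66 to minute 100, minute 110 to minute 114, minute 133 to minute 164.
Second set merges to minute 3 to minute 96, minute 97 to minute 117.
A ∪ B = minute 3 to minute 117, minute 133 to minute 164.
That is 2 disjoint pieces.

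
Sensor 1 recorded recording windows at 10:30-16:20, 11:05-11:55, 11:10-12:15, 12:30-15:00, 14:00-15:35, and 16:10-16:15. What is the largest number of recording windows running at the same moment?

At 11:10, 3 of the intervals are simultaneously active.
No point has more.

3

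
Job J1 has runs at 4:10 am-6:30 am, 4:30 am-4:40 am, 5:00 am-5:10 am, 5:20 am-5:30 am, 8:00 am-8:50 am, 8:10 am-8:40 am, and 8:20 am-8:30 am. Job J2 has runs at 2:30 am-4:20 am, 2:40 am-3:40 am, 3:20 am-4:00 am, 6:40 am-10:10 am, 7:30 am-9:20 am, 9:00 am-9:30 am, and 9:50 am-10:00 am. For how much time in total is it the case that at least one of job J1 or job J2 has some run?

7 h 30 min

First set merges to 4:10 am–6:30 am, 8:00 am–8:50 am.
Second set merges to 2:30 am–4:20 am, 6:40 am–10:10 am.
A ∪ B = 2:30 am–6:30 am, 6:40 am–10:10 am.
Total: 4 h + 3 h 30 min = 7 h 30 min.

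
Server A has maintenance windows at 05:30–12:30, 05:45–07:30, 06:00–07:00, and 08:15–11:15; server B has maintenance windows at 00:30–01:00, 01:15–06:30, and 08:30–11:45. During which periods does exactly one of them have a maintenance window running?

00:30–01:00, 01:15–05:30, 06:30–08:30, 11:45–12:30

Merge the first list: 05:30–12:30.
A but not B: 06:30–08:30, 11:45–12:30.
B but not A: 00:30–01:00, 01:15–05:30.
Combining gives A △ B.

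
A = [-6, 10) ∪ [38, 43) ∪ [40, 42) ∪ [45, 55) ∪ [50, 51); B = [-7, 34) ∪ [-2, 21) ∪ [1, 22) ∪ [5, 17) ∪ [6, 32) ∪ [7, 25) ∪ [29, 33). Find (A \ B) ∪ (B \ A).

[-7, -6) ∪ [10, 34) ∪ [38, 43) ∪ [45, 55)

First set merges to [-6, 10), [38, 43), [45, 55).
Second set merges to [-7, 34).
Only in the first: [38, 43), [45, 55).
Only in the second: [-7, -6), [10, 34).
Together these are the periods covered by exactly one.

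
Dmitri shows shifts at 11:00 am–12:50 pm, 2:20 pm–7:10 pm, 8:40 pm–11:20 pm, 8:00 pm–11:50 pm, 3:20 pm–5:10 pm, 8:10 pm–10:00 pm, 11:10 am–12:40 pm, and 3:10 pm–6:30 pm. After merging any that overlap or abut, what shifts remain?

11:00 am–12:50 pm, 2:20 pm–7:10 pm, 8:00 pm–11:50 pm

Sort by start: 11:00 am–12:50 pm, 11:10 am–12:40 pm, 2:20 pm–7:10 pm, 3:10 pm–6:30 pm, 3:20 pm–5:10 pm, 8:00 pm–11:50 pm, 8:10 pm–10:00 pm, 8:40 pm–11:20 pm.
11:10 am–12:40 pm overlaps/touches 11:00 am–12:50 pm → extend to 11:00 am–12:50 pm.
2:20 pm–7:10 pm is disjoint → start new block.
3:10 pm–6:30 pm overlaps/touches 2:20 pm–7:10 pm → extend to 2:20 pm–7:10 pm.
3:20 pm–5:10 pm overlaps/touches 2:20 pm–7:10 pm → extend to 2:20 pm–7:10 pm.
8:00 pm–11:50 pm is disjoint → start new block.
8:10 pm–10:00 pm overlaps/touches 8:00 pm–11:50 pm → extend to 8:00 pm–11:50 pm.
8:40 pm–11:20 pm overlaps/touches 8:00 pm–11:50 pm → extend to 8:00 pm–11:50 pm.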